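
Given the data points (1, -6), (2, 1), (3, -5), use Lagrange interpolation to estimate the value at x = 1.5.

Lagrange interpolation formula:
P(x) = Σ yᵢ × Lᵢ(x)
where Lᵢ(x) = Π_{j≠i} (x - xⱼ)/(xᵢ - xⱼ)

L_0(1.5) = (1.5 - 2)/(1 - 2) × (1.5 - 3)/(1 - 3) = 0.375000
L_1(1.5) = (1.5 - 1)/(2 - 1) × (1.5 - 3)/(2 - 3) = 0.750000
L_2(1.5) = (1.5 - 1)/(3 - 1) × (1.5 - 2)/(3 - 2) = -0.125000

P(1.5) = (-6)×L_0(1.5) + 1×L_1(1.5) + (-5)×L_2(1.5)
P(1.5) = -0.875000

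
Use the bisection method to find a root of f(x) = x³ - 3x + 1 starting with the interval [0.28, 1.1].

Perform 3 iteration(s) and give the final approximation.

f(x) = x³ - 3x + 1
Initial interval: [0.28, 1.1]

Iteration 1:
  c_1 = (0.280000 + 1.100000)/2 = 0.690000
  f(c_1) = f(0.690000) = -0.741491
  f(a) × f(c) < 0, new interval: [0.280000, 0.690000]
Iteration 2:
  c_2 = (0.280000 + 0.690000)/2 = 0.485000
  f(c_2) = f(0.485000) = -0.340916
  f(a) × f(c) < 0, new interval: [0.280000, 0.485000]
Iteration 3:
  c_3 = (0.280000 + 0.485000)/2 = 0.382500
  f(c_3) = f(0.382500) = -0.091538
  f(a) × f(c) < 0, new interval: [0.280000, 0.382500]

After 3 iteration(s), the approximation is c_3 = 0.382500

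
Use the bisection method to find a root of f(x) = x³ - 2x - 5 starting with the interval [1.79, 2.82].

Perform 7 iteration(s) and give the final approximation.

f(x) = x³ - 2x - 5
Initial interval: [1.79, 2.82]

Iteration 1:
  c_1 = (1.790000 + 2.820000)/2 = 2.305000
  f(c_1) = f(2.305000) = 2.636523
  f(a) × f(c) < 0, new interval: [1.790000, 2.305000]
Iteration 2:
  c_2 = (1.790000 + 2.305000)/2 = 2.047500
  f(c_2) = f(2.047500) = -0.511355
  f(a) × f(c) ≥ 0, new interval: [2.047500, 2.305000]
Iteration 3:
  c_3 = (2.047500 + 2.305000)/2 = 2.176250
  f(c_3) = f(2.176250) = 0.954359
  f(a) × f(c) < 0, new interval: [2.047500, 2.176250]
Iteration 4:
  c_4 = (2.047500 + 2.176250)/2 = 2.111875
  f(c_4) = f(2.111875) = 0.195246
  f(a) × f(c) < 0, new interval: [2.047500, 2.111875]
Iteration 5:
  c_5 = (2.047500 + 2.111875)/2 = 2.079687
  f(c_5) = f(2.079687) = -0.164518
  f(a) × f(c) ≥ 0, new interval: [2.079687, 2.111875]
Iteration 6:
  c_6 = (2.079687 + 2.111875)/2 = 2.095781
  f(c_6) = f(2.095781) = 0.013735
  f(a) × f(c) < 0, new interval: [2.079687, 2.095781]
Iteration 7:
  c_7 = (2.079687 + 2.095781)/2 = 2.087734
  f(c_7) = f(2.087734) = -0.075797
  f(a) × f(c) ≥ 0, new interval: [2.087734, 2.095781]

After 7 iteration(s), the approximation is c_7 = 2.087734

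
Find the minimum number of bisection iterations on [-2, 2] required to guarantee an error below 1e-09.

We need (b-a)/2^n ≤ 1e-09
(2 - (-2))/2^n ≤ 1e-09
4/2^n ≤ 1e-09
2^n ≥ 4000000000
n ≥ log₂(4000000000) = 31.90
n ≥ 32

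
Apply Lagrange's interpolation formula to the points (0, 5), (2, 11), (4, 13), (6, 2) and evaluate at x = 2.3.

Lagrange interpolation formula:
P(x) = Σ yᵢ × Lᵢ(x)
where Lᵢ(x) = Π_{j≠i} (x - xⱼ)/(xᵢ - xⱼ)

L_0(2.3) = (2.3 - 2)/(0 - 2) × (2.3 - 4)/(0 - 4) × (2.3 - 6)/(0 - 6) = -0.039312
L_1(2.3) = (2.3 - 0)/(2 - 0) × (2.3 - 4)/(2 - 4) × (2.3 - 6)/(2 - 6) = 0.904188
L_2(2.3) = (2.3 - 0)/(4 - 0) × (2.3 - 2)/(4 - 2) × (2.3 - 6)/(4 - 6) = 0.159562
L_3(2.3) = (2.3 - 0)/(6 - 0) × (2.3 - 2)/(6 - 2) × (2.3 - 4)/(6 - 4) = -0.024437

P(2.3) = 5×L_0(2.3) + 11×L_1(2.3) + 13×L_2(2.3) + 2×L_3(2.3)
P(2.3) = 11.774937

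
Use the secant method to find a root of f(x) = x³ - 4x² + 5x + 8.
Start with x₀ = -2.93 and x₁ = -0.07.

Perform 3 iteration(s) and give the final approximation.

f(x) = x³ - 4x² + 5x + 8
x₀ = -2.93, x₁ = -0.07

Secant formula: x_{n+1} = x_n - f(x_n)(x_n - x_{n-1})/(f(x_n) - f(x_{n-1}))

Iteration 1:
  f(-2.930000) = -66.143357
  f(-0.070000) = 7.630057
  x_2 = -0.070000 - 7.630057×(-0.070000 - (-2.930000))/(7.630057 - (-66.143357))
       = -0.365797
Iteration 2:
  f(-0.070000) = 7.630057
  f(-0.365797) = 5.586838
  x_3 = -0.365797 - 5.586838×(-0.365797 - (-0.070000))/(5.586838 - 7.630057)
       = -1.174604
Iteration 3:
  f(-0.365797) = 5.586838
  f(-1.174604) = -5.012401
  x_4 = -1.174604 - (-5.012401)×(-1.174604 - (-0.365797))/(-5.012401 - 5.586838)
       = -0.792118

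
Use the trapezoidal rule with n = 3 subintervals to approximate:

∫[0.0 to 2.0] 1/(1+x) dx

f(x) = 1/(1+x)
a = 0.0, b = 2.0, n = 3
h = (b - a)/n = 0.666667

Trapezoidal rule: (h/2)[f(x₀) + 2f(x₁) + 2f(x₂) + ... + f(xₙ)]

x_0 = 0.0000, f(x_0) = 1.000000, coefficient = 1
x_1 = 0.6667, f(x_1) = 0.600000, coefficient = 2
x_2 = 1.3333, f(x_2) = 0.428571, coefficient = 2
x_3 = 2.0000, f(x_3) = 0.333333, coefficient = 1

I ≈ (0.666667/2) × 3.390476 = 1.130159
Exact value: 1.098612
Error: 0.031546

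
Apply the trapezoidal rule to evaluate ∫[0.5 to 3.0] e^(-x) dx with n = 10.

f(x) = e^(-x)
a = 0.5, b = 3.0, n = 10
h = (b - a)/n = 0.250000

Trapezoidal rule: (h/2)[f(x₀) + 2f(x₁) + 2f(x₂) + ... + f(xₙ)]

x_0 = 0.5000, f(x_0) = 0.606531, coefficient = 1
x_1 = 0.7500, f(x_1) = 0.472367, coefficient = 2
x_2 = 1.0000, f(x_2) = 0.367879, coefficient = 2
x_3 = 1.2500, f(x_3) = 0.286505, coefficient = 2
x_4 = 1.5000, f(x_4) = 0.223130, coefficient = 2
x_5 = 1.7500, f(x_5) = 0.173774, coefficient = 2
x_6 = 2.0000, f(x_6) = 0.135335, coefficient = 2
x_7 = 2.2500, f(x_7) = 0.105399, coefficient = 2
x_8 = 2.5000, f(x_8) = 0.082085, coefficient = 2
x_9 = 2.7500, f(x_9) = 0.063928, coefficient = 2
x_10 = 3.0000, f(x_10) = 0.049787, coefficient = 1

I ≈ (0.250000/2) × 4.477122 = 0.559640
Exact value: 0.556744
Error: 0.002897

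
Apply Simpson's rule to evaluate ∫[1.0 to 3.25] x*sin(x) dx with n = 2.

f(x) = x*sin(x)
a = 1.0, b = 3.25, n = 2
h = (b - a)/n = 1.125000

Simpson's rule: (h/3)[f(x₀) + 4f(x₁) + 2f(x₂) + ... + f(xₙ)]

x_0 = 1.0000, f(x_0) = 0.841471, coefficient = 1
x_1 = 2.1250, f(x_1) = 1.806930, coefficient = 4
x_2 = 3.2500, f(x_2) = -0.351634, coefficient = 1

I ≈ (1.125000/3) × 7.717555 = 2.894083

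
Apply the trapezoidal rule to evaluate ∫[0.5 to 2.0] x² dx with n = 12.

f(x) = x²
a = 0.5, b = 2.0, n = 12
h = (b - a)/n = 0.125000

Trapezoidal rule: (h/2)[f(x₀) + 2f(x₁) + 2f(x₂) + ... + f(xₙ)]

x_0 = 0.5000, f(x_0) = 0.250000, coefficient = 1
x_1 = 0.6250, f(x_1) = 0.390625, coefficient = 2
x_2 = 0.7500, f(x_2) = 0.562500, coefficient = 2
x_3 = 0.8750, f(x_3) = 0.765625, coefficient = 2
x_4 = 1.0000, f(x_4) = 1.000000, coefficient = 2
x_5 = 1.1250, f(x_5) = 1.265625, coefficient = 2
x_6 = 1.2500, f(x_6) = 1.562500, coefficient = 2
x_7 = 1.3750, f(x_7) = 1.890625, coefficient = 2
x_8 = 1.5000, f(x_8) = 2.250000, coefficient = 2
x_9 = 1.6250, f(x_9) = 2.640625, coefficient = 2
x_10 = 1.7500, f(x_10) = 3.062500, coefficient = 2
x_11 = 1.8750, f(x_11) = 3.515625, coefficient = 2
x_12 = 2.0000, f(x_12) = 4.000000, coefficient = 1

I ≈ (0.125000/2) × 42.062500 = 2.628906
Exact value: 2.625000
Error: 0.003906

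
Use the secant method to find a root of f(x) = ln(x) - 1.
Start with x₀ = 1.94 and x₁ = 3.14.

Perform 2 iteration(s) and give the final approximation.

f(x) = ln(x) - 1
x₀ = 1.94, x₁ = 3.14

Secant formula: x_{n+1} = x_n - f(x_n)(x_n - x_{n-1})/(f(x_n) - f(x_{n-1}))

Iteration 1:
  f(1.940000) = -0.337312
  f(3.140000) = 0.144223
  x_2 = 3.140000 - 0.144223×(3.140000 - 1.940000)/(0.144223 - (-0.337312))
       = 2.780592
Iteration 2:
  f(3.140000) = 0.144223
  f(2.780592) = 0.022664
  x_3 = 2.780592 - 0.022664×(2.780592 - 3.140000)/(0.022664 - 0.144223)
       = 2.713583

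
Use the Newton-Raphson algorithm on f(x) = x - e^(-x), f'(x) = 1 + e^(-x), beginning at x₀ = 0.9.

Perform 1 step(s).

f(x) = x - e^(-x)
f'(x) = 1 + e^(-x)
x₀ = 0.9

Newton-Raphson formula: x_{n+1} = x_n - f(x_n)/f'(x_n)

Iteration 1:
  f(0.900000) = 0.493430
  f'(0.900000) = 1.406570
  x_1 = 0.900000 - 0.493430/1.406570 = 0.549196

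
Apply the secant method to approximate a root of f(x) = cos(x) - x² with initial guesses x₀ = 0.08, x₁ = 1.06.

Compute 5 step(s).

f(x) = cos(x) - x²
x₀ = 0.08, x₁ = 1.06

Secant formula: x_{n+1} = x_n - f(x_n)(x_n - x_{n-1})/(f(x_n) - f(x_{n-1}))

Iteration 1:
  f(0.080000) = 0.990402
  f(1.060000) = -0.634728
  x_2 = 1.060000 - (-0.634728)×(1.060000 - 0.080000)/(-0.634728 - 0.990402)
       = 0.677241
Iteration 2:
  f(1.060000) = -0.634728
  f(0.677241) = 0.320650
  x_3 = 0.677241 - 0.320650×(0.677241 - 1.060000)/(0.320650 - (-0.634728))
       = 0.805705
Iteration 3:
  f(0.677241) = 0.320650
  f(0.805705) = 0.043443
  x_4 = 0.805705 - 0.043443×(0.805705 - 0.677241)/(0.043443 - 0.320650)
       = 0.825837
Iteration 4:
  f(0.805705) = 0.043443
  f(0.825837) = -0.004065
  x_5 = 0.825837 - (-0.004065)×(0.825837 - 0.805705)/(-0.004065 - 0.043443)
       = 0.824114
Iteration 5:
  f(0.825837) = -0.004065
  f(0.824114) = 0.000043
  x_6 = 0.824114 - 0.000043×(0.824114 - 0.825837)/(0.000043 - (-0.004065))
       = 0.824132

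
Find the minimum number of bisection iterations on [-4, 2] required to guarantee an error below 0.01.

We need (b-a)/2^n ≤ 0.01
(2 - (-4))/2^n ≤ 0.01
6/2^n ≤ 0.01
2^n ≥ 600
n ≥ log₂(600) = 9.23
n ≥ 10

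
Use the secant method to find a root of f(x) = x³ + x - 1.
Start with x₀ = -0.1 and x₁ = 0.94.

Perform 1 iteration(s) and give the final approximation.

f(x) = x³ + x - 1
x₀ = -0.1, x₁ = 0.94

Secant formula: x_{n+1} = x_n - f(x_n)(x_n - x_{n-1})/(f(x_n) - f(x_{n-1}))

Iteration 1:
  f(-0.100000) = -1.101000
  f(0.940000) = 0.770584
  x_2 = 0.940000 - 0.770584×(0.940000 - (-0.100000))/(0.770584 - (-1.101000))
       = 0.511803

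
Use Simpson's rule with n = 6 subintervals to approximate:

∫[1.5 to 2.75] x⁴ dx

f(x) = x⁴
a = 1.5, b = 2.75, n = 6
h = (b - a)/n = 0.208333

Simpson's rule: (h/3)[f(x₀) + 4f(x₁) + 2f(x₂) + ... + f(xₙ)]

x_0 = 1.5000, f(x_0) = 5.062500, coefficient = 1
x_1 = 1.7083, f(x_1) = 8.517075, coefficient = 4
x_2 = 1.9167, f(x_2) = 13.495419, coefficient = 2
x_3 = 2.1250, f(x_3) = 20.390869, coefficient = 4
x_4 = 2.3333, f(x_4) = 29.641975, coefficient = 2
x_5 = 2.5417, f(x_5) = 41.732497, coefficient = 4
x_6 = 2.7500, f(x_6) = 57.191406, coefficient = 1

I ≈ (0.208333/3) × 431.090459 = 29.936837
Exact value: 29.936523
Error: 0.000314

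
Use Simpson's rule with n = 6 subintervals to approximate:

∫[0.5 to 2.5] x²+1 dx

f(x) = x²+1
a = 0.5, b = 2.5, n = 6
h = (b - a)/n = 0.333333

Simpson's rule: (h/3)[f(x₀) + 4f(x₁) + 2f(x₂) + ... + f(xₙ)]

x_0 = 0.5000, f(x_0) = 1.250000, coefficient = 1
x_1 = 0.8333, f(x_1) = 1.694444, coefficient = 4
x_2 = 1.1667, f(x_2) = 2.361111, coefficient = 2
x_3 = 1.5000, f(x_3) = 3.250000, coefficient = 4
x_4 = 1.8333, f(x_4) = 4.361111, coefficient = 2
x_5 = 2.1667, f(x_5) = 5.694444, coefficient = 4
x_6 = 2.5000, f(x_6) = 7.250000, coefficient = 1

I ≈ (0.333333/3) × 64.500000 = 7.166667
Exact value: 7.166667
Error: 0.000000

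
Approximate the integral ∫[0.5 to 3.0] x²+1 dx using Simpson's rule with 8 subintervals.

f(x) = x²+1
a = 0.5, b = 3.0, n = 8
h = (b - a)/n = 0.312500

Simpson's rule: (h/3)[f(x₀) + 4f(x₁) + 2f(x₂) + ... + f(xₙ)]

x_0 = 0.5000, f(x_0) = 1.250000, coefficient = 1
x_1 = 0.8125, f(x_1) = 1.660156, coefficient = 4
x_2 = 1.1250, f(x_2) = 2.265625, coefficient = 2
x_3 = 1.4375, f(x_3) = 3.066406, coefficient = 4
x_4 = 1.7500, f(x_4) = 4.062500, coefficient = 2
x_5 = 2.0625, f(x_5) = 5.253906, coefficient = 4
x_6 = 2.3750, f(x_6) = 6.640625, coefficient = 2
x_7 = 2.6875, f(x_7) = 8.222656, coefficient = 4
x_8 = 3.0000, f(x_8) = 10.000000, coefficient = 1

I ≈ (0.312500/3) × 110.000000 = 11.458333
Exact value: 11.458333
Error: 0.000000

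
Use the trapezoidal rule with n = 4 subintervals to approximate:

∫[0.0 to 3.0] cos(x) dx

f(x) = cos(x)
a = 0.0, b = 3.0, n = 4
h = (b - a)/n = 0.750000

Trapezoidal rule: (h/2)[f(x₀) + 2f(x₁) + 2f(x₂) + ... + f(xₙ)]

x_0 = 0.0000, f(x_0) = 1.000000, coefficient = 1
x_1 = 0.7500, f(x_1) = 0.731689, coefficient = 2
x_2 = 1.5000, f(x_2) = 0.070737, coefficient = 2
x_3 = 2.2500, f(x_3) = -0.628174, coefficient = 2
x_4 = 3.0000, f(x_4) = -0.989992, coefficient = 1

I ≈ (0.750000/2) × 0.358512 = 0.134442
Exact value: 0.141120
Error: 0.006678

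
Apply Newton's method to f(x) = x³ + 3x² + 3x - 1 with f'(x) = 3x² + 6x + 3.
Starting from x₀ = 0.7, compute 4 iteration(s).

f(x) = x³ + 3x² + 3x - 1
f'(x) = 3x² + 6x + 3
x₀ = 0.7

Newton-Raphson formula: x_{n+1} = x_n - f(x_n)/f'(x_n)

Iteration 1:
  f(0.700000) = 2.913000
  f'(0.700000) = 8.670000
  x_1 = 0.700000 - 2.913000/8.670000 = 0.364014
Iteration 2:
  f(0.364014) = 0.537794
  f'(0.364014) = 5.581601
  x_2 = 0.364014 - 0.537794/5.581601 = 0.267663
Iteration 3:
  f(0.267663) = 0.037094
  f'(0.267663) = 4.820906
  x_3 = 0.267663 - 0.037094/4.820906 = 0.259968
Iteration 4:
  f(0.259968) = 0.000225
  f'(0.259968) = 4.762560
  x_4 = 0.259968 - 0.000225/4.762560 = 0.259921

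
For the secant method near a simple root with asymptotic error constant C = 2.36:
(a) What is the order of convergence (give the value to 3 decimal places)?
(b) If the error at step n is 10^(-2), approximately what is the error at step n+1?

(a) Secant method has superlinear convergence with order φ = (1+√5)/2 ≈ 1.618.
    This means |e_{n+1}| ≈ C|e_n|^1.618.

(b) With |e_n| = 10^(-2) and C = 2.36:
    |e_{n+1}| ≈ 2.36 × (10^(-2))^1.618 = 2.36 × 10^(-3.24)

(a) ≈ 1.618 (golden ratio); (b) |e_{n+1}| ≈ 1.370e-03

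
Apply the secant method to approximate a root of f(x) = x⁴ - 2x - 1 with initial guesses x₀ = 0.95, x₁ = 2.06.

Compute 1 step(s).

f(x) = x⁴ - 2x - 1
x₀ = 0.95, x₁ = 2.06

Secant formula: x_{n+1} = x_n - f(x_n)(x_n - x_{n-1})/(f(x_n) - f(x_{n-1}))

Iteration 1:
  f(0.950000) = -2.085494
  f(2.060000) = 12.888141
  x_2 = 2.060000 - 12.888141×(2.060000 - 0.950000)/(12.888141 - (-2.085494))
       = 1.104598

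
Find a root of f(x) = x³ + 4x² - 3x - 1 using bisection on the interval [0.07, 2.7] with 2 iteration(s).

f(x) = x³ + 4x² - 3x - 1
Initial interval: [0.07, 2.7]

Iteration 1:
  c_1 = (0.070000 + 2.700000)/2 = 1.385000
  f(c_1) = f(1.385000) = 5.174642
  f(a) × f(c) < 0, new interval: [0.070000, 1.385000]
Iteration 2:
  c_2 = (0.070000 + 1.385000)/2 = 0.727500
  f(c_2) = f(0.727500) = -0.680441
  f(a) × f(c) ≥ 0, new interval: [0.727500, 1.385000]

After 2 iteration(s), the approximation is c_2 = 0.727500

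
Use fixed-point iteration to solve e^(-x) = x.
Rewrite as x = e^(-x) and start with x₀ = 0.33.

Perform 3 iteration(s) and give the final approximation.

Equation: e^(-x) = x
Fixed-point form: x = e^(-x)
x₀ = 0.33

x_1 = g(0.330000) = 0.718924
x_2 = g(0.718924) = 0.487276
x_3 = g(0.487276) = 0.614297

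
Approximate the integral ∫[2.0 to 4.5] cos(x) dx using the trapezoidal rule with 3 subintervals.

f(x) = cos(x)
a = 2.0, b = 4.5, n = 3
h = (b - a)/n = 0.833333

Trapezoidal rule: (h/2)[f(x₀) + 2f(x₁) + 2f(x₂) + ... + f(xₙ)]

x_0 = 2.0000, f(x_0) = -0.416147, coefficient = 1
x_1 = 2.8333, f(x_1) = -0.952863, coefficient = 2
x_2 = 3.6667, f(x_2) = -0.865287, coefficient = 2
x_3 = 4.5000, f(x_3) = -0.210796, coefficient = 1

I ≈ (0.833333/2) × -4.263243 = -1.776351
Exact value: -1.886828
Error: 0.110476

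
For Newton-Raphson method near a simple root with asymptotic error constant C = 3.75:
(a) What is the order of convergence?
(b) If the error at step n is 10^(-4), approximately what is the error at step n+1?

(a) Newton-Raphson has quadratic (order 2) convergence near simple roots.
    This means |e_{n+1}| ≈ C|e_n|².

(b) With |e_n| = 10^(-4) and C = 3.75:
    |e_{n+1}| ≈ 3.75 × (10^(-4))² = 3.75 × 10^(-8)

(a) 2 (quadratic); (b) |e_{n+1}| ≈ 3.750e-08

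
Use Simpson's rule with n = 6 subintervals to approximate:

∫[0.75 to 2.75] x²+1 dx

f(x) = x²+1
a = 0.75, b = 2.75, n = 6
h = (b - a)/n = 0.333333

Simpson's rule: (h/3)[f(x₀) + 4f(x₁) + 2f(x₂) + ... + f(xₙ)]

x_0 = 0.7500, f(x_0) = 1.562500, coefficient = 1
x_1 = 1.0833, f(x_1) = 2.173611, coefficient = 4
x_2 = 1.4167, f(x_2) = 3.006944, coefficient = 2
x_3 = 1.7500, f(x_3) = 4.062500, coefficient = 4
x_4 = 2.0833, f(x_4) = 5.340278, coefficient = 2
x_5 = 2.4167, f(x_5) = 6.840278, coefficient = 4
x_6 = 2.7500, f(x_6) = 8.562500, coefficient = 1

I ≈ (0.333333/3) × 79.125000 = 8.791667
Exact value: 8.791667
Error: 0.000000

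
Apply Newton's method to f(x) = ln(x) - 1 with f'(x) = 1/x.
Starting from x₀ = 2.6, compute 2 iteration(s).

f(x) = ln(x) - 1
f'(x) = 1/x
x₀ = 2.6

Newton-Raphson formula: x_{n+1} = x_n - f(x_n)/f'(x_n)

Iteration 1:
  f(2.600000) = -0.044489
  f'(2.600000) = 0.384615
  x_1 = 2.600000 - (-0.044489)/0.384615 = 2.715670
Iteration 2:
  f(2.715670) = -0.000961
  f'(2.715670) = 0.368233
  x_2 = 2.715670 - (-0.000961)/0.368233 = 2.718281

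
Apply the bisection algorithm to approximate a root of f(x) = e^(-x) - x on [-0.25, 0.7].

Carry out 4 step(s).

f(x) = e^(-x) - x
Initial interval: [-0.25, 0.7]

Iteration 1:
  c_1 = (-0.250000 + 0.700000)/2 = 0.225000
  f(c_1) = f(0.225000) = 0.573516
  f(a) × f(c) ≥ 0, new interval: [0.225000, 0.700000]
Iteration 2:
  c_2 = (0.225000 + 0.700000)/2 = 0.462500
  f(c_2) = f(0.462500) = 0.167207
  f(a) × f(c) ≥ 0, new interval: [0.462500, 0.700000]
Iteration 3:
  c_3 = (0.462500 + 0.700000)/2 = 0.581250
  f(c_3) = f(0.581250) = -0.022051
  f(a) × f(c) < 0, new interval: [0.462500, 0.581250]
Iteration 4:
  c_4 = (0.462500 + 0.581250)/2 = 0.521875
  f(c_4) = f(0.521875) = 0.071532
  f(a) × f(c) ≥ 0, new interval: [0.521875, 0.581250]

After 4 iteration(s), the approximation is c_4 = 0.521875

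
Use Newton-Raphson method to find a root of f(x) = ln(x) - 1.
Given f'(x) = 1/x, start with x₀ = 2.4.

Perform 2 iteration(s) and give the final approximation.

f(x) = ln(x) - 1
f'(x) = 1/x
x₀ = 2.4

Newton-Raphson formula: x_{n+1} = x_n - f(x_n)/f'(x_n)

Iteration 1:
  f(2.400000) = -0.124531
  f'(2.400000) = 0.416667
  x_1 = 2.400000 - (-0.124531)/0.416667 = 2.698875
Iteration 2:
  f(2.698875) = -0.007165
  f'(2.698875) = 0.370525
  x_2 = 2.698875 - (-0.007165)/0.370525 = 2.718212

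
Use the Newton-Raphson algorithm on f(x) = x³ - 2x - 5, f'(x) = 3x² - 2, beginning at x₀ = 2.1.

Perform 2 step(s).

f(x) = x³ - 2x - 5
f'(x) = 3x² - 2
x₀ = 2.1

Newton-Raphson formula: x_{n+1} = x_n - f(x_n)/f'(x_n)

Iteration 1:
  f(2.100000) = 0.061000
  f'(2.100000) = 11.230000
  x_1 = 2.100000 - 0.061000/11.230000 = 2.094568
Iteration 2:
  f(2.094568) = 0.000186
  f'(2.094568) = 11.161647
  x_2 = 2.094568 - 0.000186/11.161647 = 2.094551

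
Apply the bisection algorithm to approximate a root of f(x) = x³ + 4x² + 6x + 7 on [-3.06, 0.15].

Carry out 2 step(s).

f(x) = x³ + 4x² + 6x + 7
Initial interval: [-3.06, 0.15]

Iteration 1:
  c_1 = (-3.060000 + 0.150000)/2 = -1.455000
  f(c_1) = f(-1.455000) = 3.657829
  f(a) × f(c) < 0, new interval: [-3.060000, -1.455000]
Iteration 2:
  c_2 = (-3.060000 + (-1.455000))/2 = -2.257500
  f(c_2) = f(-2.257500) = 2.335314
  f(a) × f(c) < 0, new interval: [-3.060000, -2.257500]

After 2 iteration(s), the approximation is c_2 = -2.257500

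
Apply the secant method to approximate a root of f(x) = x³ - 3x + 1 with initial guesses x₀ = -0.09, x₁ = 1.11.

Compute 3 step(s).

f(x) = x³ - 3x + 1
x₀ = -0.09, x₁ = 1.11

Secant formula: x_{n+1} = x_n - f(x_n)(x_n - x_{n-1})/(f(x_n) - f(x_{n-1}))

Iteration 1:
  f(-0.090000) = 1.269271
  f(1.110000) = -0.962369
  x_2 = 1.110000 - (-0.962369)×(1.110000 - (-0.090000))/(-0.962369 - 1.269271)
       = 0.592514
Iteration 2:
  f(1.110000) = -0.962369
  f(0.592514) = -0.569526
  x_3 = 0.592514 - (-0.569526)×(0.592514 - 1.110000)/(-0.569526 - (-0.962369))
       = -0.157715
Iteration 3:
  f(0.592514) = -0.569526
  f(-0.157715) = 1.469221
  x_4 = -0.157715 - 1.469221×(-0.157715 - 0.592514)/(1.469221 - (-0.569526))
       = 0.382937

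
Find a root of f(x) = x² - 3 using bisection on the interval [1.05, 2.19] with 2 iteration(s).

f(x) = x² - 3
Initial interval: [1.05, 2.19]

Iteration 1:
  c_1 = (1.050000 + 2.190000)/2 = 1.620000
  f(c_1) = f(1.620000) = -0.375600
  f(a) × f(c) ≥ 0, new interval: [1.620000, 2.190000]
Iteration 2:
  c_2 = (1.620000 + 2.190000)/2 = 1.905000
  f(c_2) = f(1.905000) = 0.629025
  f(a) × f(c) < 0, new interval: [1.620000, 1.905000]

After 2 iteration(s), the approximation is c_2 = 1.905000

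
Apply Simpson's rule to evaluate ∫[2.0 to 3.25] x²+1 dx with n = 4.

f(x) = x²+1
a = 2.0, b = 3.25, n = 4
h = (b - a)/n = 0.312500

Simpson's rule: (h/3)[f(x₀) + 4f(x₁) + 2f(x₂) + ... + f(xₙ)]

x_0 = 2.0000, f(x_0) = 5.000000, coefficient = 1
x_1 = 2.3125, f(x_1) = 6.347656, coefficient = 4
x_2 = 2.6250, f(x_2) = 7.890625, coefficient = 2
x_3 = 2.9375, f(x_3) = 9.628906, coefficient = 4
x_4 = 3.2500, f(x_4) = 11.562500, coefficient = 1

I ≈ (0.312500/3) × 96.250000 = 10.026042
Exact value: 10.026042
Error: 0.000000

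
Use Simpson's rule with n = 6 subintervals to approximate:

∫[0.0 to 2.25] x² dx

f(x) = x²
a = 0.0, b = 2.25, n = 6
h = (b - a)/n = 0.375000

Simpson's rule: (h/3)[f(x₀) + 4f(x₁) + 2f(x₂) + ... + f(xₙ)]

x_0 = 0.0000, f(x_0) = 0.000000, coefficient = 1
x_1 = 0.3750, f(x_1) = 0.140625, coefficient = 4
x_2 = 0.7500, f(x_2) = 0.562500, coefficient = 2
x_3 = 1.1250, f(x_3) = 1.265625, coefficient = 4
x_4 = 1.5000, f(x_4) = 2.250000, coefficient = 2
x_5 = 1.8750, f(x_5) = 3.515625, coefficient = 4
x_6 = 2.2500, f(x_6) = 5.062500, coefficient = 1

I ≈ (0.375000/3) × 30.375000 = 3.796875
Exact value: 3.796875
Error: 0.000000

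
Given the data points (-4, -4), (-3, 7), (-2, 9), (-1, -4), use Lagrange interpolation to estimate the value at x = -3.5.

Lagrange interpolation formula:
P(x) = Σ yᵢ × Lᵢ(x)
where Lᵢ(x) = Π_{j≠i} (x - xⱼ)/(xᵢ - xⱼ)

L_0(-3.5) = (-3.5 - (-3))/(-4 - (-3)) × (-3.5 - (-2))/(-4 - (-2)) × (-3.5 - (-1))/(-4 - (-1)) = 0.312500
L_1(-3.5) = (-3.5 - (-4))/(-3 - (-4)) × (-3.5 - (-2))/(-3 - (-2)) × (-3.5 - (-1))/(-3 - (-1)) = 0.937500
L_2(-3.5) = (-3.5 - (-4))/(-2 - (-4)) × (-3.5 - (-3))/(-2 - (-3)) × (-3.5 - (-1))/(-2 - (-1)) = -0.312500
L_3(-3.5) = (-3.5 - (-4))/(-1 - (-4)) × (-3.5 - (-3))/(-1 - (-3)) × (-3.5 - (-2))/(-1 - (-2)) = 0.062500

P(-3.5) = (-4)×L_0(-3.5) + 7×L_1(-3.5) + 9×L_2(-3.5) + (-4)×L_3(-3.5)
P(-3.5) = 2.250000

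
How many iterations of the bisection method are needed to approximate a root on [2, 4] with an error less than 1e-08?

We need (b-a)/2^n ≤ 1e-08
(4 - 2)/2^n ≤ 1e-08
2/2^n ≤ 1e-08
2^n ≥ 200000000
n ≥ log₂(200000000) = 27.58
n ≥ 28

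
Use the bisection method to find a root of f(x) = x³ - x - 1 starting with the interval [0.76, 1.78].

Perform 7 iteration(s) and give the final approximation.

f(x) = x³ - x - 1
Initial interval: [0.76, 1.78]

Iteration 1:
  c_1 = (0.760000 + 1.780000)/2 = 1.270000
  f(c_1) = f(1.270000) = -0.221617
  f(a) × f(c) ≥ 0, new interval: [1.270000, 1.780000]
Iteration 2:
  c_2 = (1.270000 + 1.780000)/2 = 1.525000
  f(c_2) = f(1.525000) = 1.021578
  f(a) × f(c) < 0, new interval: [1.270000, 1.525000]
Iteration 3:
  c_3 = (1.270000 + 1.525000)/2 = 1.397500
  f(c_3) = f(1.397500) = 0.331826
  f(a) × f(c) < 0, new interval: [1.270000, 1.397500]
Iteration 4:
  c_4 = (1.270000 + 1.397500)/2 = 1.333750
  f(c_4) = f(1.333750) = 0.038843
  f(a) × f(c) < 0, new interval: [1.270000, 1.333750]
Iteration 5:
  c_5 = (1.270000 + 1.333750)/2 = 1.301875
  f(c_5) = f(1.301875) = -0.095355
  f(a) × f(c) ≥ 0, new interval: [1.301875, 1.333750]
Iteration 6:
  c_6 = (1.301875 + 1.333750)/2 = 1.317813
  f(c_6) = f(1.317813) = -0.029260
  f(a) × f(c) ≥ 0, new interval: [1.317813, 1.333750]
Iteration 7:
  c_7 = (1.317813 + 1.333750)/2 = 1.325781
  f(c_7) = f(1.325781) = 0.004539
  f(a) × f(c) < 0, new interval: [1.317813, 1.325781]

After 7 iteration(s), the approximation is c_7 = 1.325781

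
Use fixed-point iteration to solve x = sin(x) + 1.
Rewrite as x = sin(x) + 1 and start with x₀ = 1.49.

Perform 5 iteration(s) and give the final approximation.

Equation: x = sin(x) + 1
Fixed-point form: x = sin(x) + 1
x₀ = 1.49

x_1 = g(1.490000) = 1.996738
x_2 = g(1.996738) = 1.910650
x_3 = g(1.910650) = 1.942803
x_4 = g(1.942803) = 1.931600
x_5 = g(1.931600) = 1.935614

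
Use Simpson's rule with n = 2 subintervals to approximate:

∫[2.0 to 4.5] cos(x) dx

f(x) = cos(x)
a = 2.0, b = 4.5, n = 2
h = (b - a)/n = 1.250000

Simpson's rule: (h/3)[f(x₀) + 4f(x₁) + 2f(x₂) + ... + f(xₙ)]

x_0 = 2.0000, f(x_0) = -0.416147, coefficient = 1
x_1 = 3.2500, f(x_1) = -0.994130, coefficient = 4
x_2 = 4.5000, f(x_2) = -0.210796, coefficient = 1

I ≈ (1.250000/3) × -4.603461 = -1.918109
Exact value: -1.886828
Error: 0.031281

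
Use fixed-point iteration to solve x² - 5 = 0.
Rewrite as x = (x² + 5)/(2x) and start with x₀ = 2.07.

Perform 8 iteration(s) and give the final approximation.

Equation: x² - 5 = 0
Fixed-point form: x = (x² + 5)/(2x)
x₀ = 2.07

x_1 = g(2.070000) = 2.242729
x_2 = g(2.242729) = 2.236078
x_3 = g(2.236078) = 2.236068
x_4 = g(2.236068) = 2.236068
x_5 = g(2.236068) = 2.236068
x_6 = g(2.236068) = 2.236068
x_7 = g(2.236068) = 2.236068
x_8 = g(2.236068) = 2.236068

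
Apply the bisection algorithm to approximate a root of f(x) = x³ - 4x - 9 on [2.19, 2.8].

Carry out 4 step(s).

f(x) = x³ - 4x - 9
Initial interval: [2.19, 2.8]

Iteration 1:
  c_1 = (2.190000 + 2.800000)/2 = 2.495000
  f(c_1) = f(2.495000) = -3.448563
  f(a) × f(c) ≥ 0, new interval: [2.495000, 2.800000]
Iteration 2:
  c_2 = (2.495000 + 2.800000)/2 = 2.647500
  f(c_2) = f(2.647500) = -1.032994
  f(a) × f(c) ≥ 0, new interval: [2.647500, 2.800000]
Iteration 3:
  c_3 = (2.647500 + 2.800000)/2 = 2.723750
  f(c_3) = f(2.723750) = 0.311995
  f(a) × f(c) < 0, new interval: [2.647500, 2.723750]
Iteration 4:
  c_4 = (2.647500 + 2.723750)/2 = 2.685625
  f(c_4) = f(2.685625) = -0.372210
  f(a) × f(c) ≥ 0, new interval: [2.685625, 2.723750]

After 4 iteration(s), the approximation is c_4 = 2.685625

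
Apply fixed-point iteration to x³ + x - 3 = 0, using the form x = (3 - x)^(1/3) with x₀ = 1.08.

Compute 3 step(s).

Equation: x³ + x - 3 = 0
Fixed-point form: x = (3 - x)^(1/3)
x₀ = 1.08

x_1 = g(1.080000) = 1.242893
x_2 = g(1.242893) = 1.206700
x_3 = g(1.206700) = 1.214929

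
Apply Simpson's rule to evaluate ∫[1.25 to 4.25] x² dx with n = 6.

f(x) = x²
a = 1.25, b = 4.25, n = 6
h = (b - a)/n = 0.500000

Simpson's rule: (h/3)[f(x₀) + 4f(x₁) + 2f(x₂) + ... + f(xₙ)]

x_0 = 1.2500, f(x_0) = 1.562500, coefficient = 1
x_1 = 1.7500, f(x_1) = 3.062500, coefficient = 4
x_2 = 2.2500, f(x_2) = 5.062500, coefficient = 2
x_3 = 2.7500, f(x_3) = 7.562500, coefficient = 4
x_4 = 3.2500, f(x_4) = 10.562500, coefficient = 2
x_5 = 3.7500, f(x_5) = 14.062500, coefficient = 4
x_6 = 4.2500, f(x_6) = 18.062500, coefficient = 1

I ≈ (0.500000/3) × 149.625000 = 24.937500
Exact value: 24.937500
Error: 0.000000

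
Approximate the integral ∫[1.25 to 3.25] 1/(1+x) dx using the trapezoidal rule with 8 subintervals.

f(x) = 1/(1+x)
a = 1.25, b = 3.25, n = 8
h = (b - a)/n = 0.250000

Trapezoidal rule: (h/2)[f(x₀) + 2f(x₁) + 2f(x₂) + ... + f(xₙ)]

x_0 = 1.2500, f(x_0) = 0.444444, coefficient = 1
x_1 = 1.5000, f(x_1) = 0.400000, coefficient = 2
x_2 = 1.7500, f(x_2) = 0.363636, coefficient = 2
x_3 = 2.0000, f(x_3) = 0.333333, coefficient = 2
x_4 = 2.2500, f(x_4) = 0.307692, coefficient = 2
x_5 = 2.5000, f(x_5) = 0.285714, coefficient = 2
x_6 = 2.7500, f(x_6) = 0.266667, coefficient = 2
x_7 = 3.0000, f(x_7) = 0.250000, coefficient = 2
x_8 = 3.2500, f(x_8) = 0.235294, coefficient = 1

I ≈ (0.250000/2) × 5.093824 = 0.636728
Exact value: 0.635989
Error: 0.000739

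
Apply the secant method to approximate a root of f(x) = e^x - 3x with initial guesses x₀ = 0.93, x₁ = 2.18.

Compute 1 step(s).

f(x) = e^x - 3x
x₀ = 0.93, x₁ = 2.18

Secant formula: x_{n+1} = x_n - f(x_n)(x_n - x_{n-1})/(f(x_n) - f(x_{n-1}))

Iteration 1:
  f(0.930000) = -0.255491
  f(2.180000) = 2.306306
  x_2 = 2.180000 - 2.306306×(2.180000 - 0.930000)/(2.306306 - (-0.255491))
       = 1.054664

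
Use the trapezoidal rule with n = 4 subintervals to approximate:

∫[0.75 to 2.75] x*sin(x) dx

f(x) = x*sin(x)
a = 0.75, b = 2.75, n = 4
h = (b - a)/n = 0.500000

Trapezoidal rule: (h/2)[f(x₀) + 2f(x₁) + 2f(x₂) + ... + f(xₙ)]

x_0 = 0.7500, f(x_0) = 0.511229, coefficient = 1
x_1 = 1.2500, f(x_1) = 1.186231, coefficient = 2
x_2 = 1.7500, f(x_2) = 1.721975, coefficient = 2
x_3 = 2.2500, f(x_3) = 1.750665, coefficient = 2
x_4 = 2.7500, f(x_4) = 1.049568, coefficient = 1

I ≈ (0.500000/2) × 10.878539 = 2.719635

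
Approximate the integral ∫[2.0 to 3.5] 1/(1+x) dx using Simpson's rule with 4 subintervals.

f(x) = 1/(1+x)
a = 2.0, b = 3.5, n = 4
h = (b - a)/n = 0.375000

Simpson's rule: (h/3)[f(x₀) + 4f(x₁) + 2f(x₂) + ... + f(xₙ)]

x_0 = 2.0000, f(x_0) = 0.333333, coefficient = 1
x_1 = 2.3750, f(x_1) = 0.296296, coefficient = 4
x_2 = 2.7500, f(x_2) = 0.266667, coefficient = 2
x_3 = 3.1250, f(x_3) = 0.242424, coefficient = 4
x_4 = 3.5000, f(x_4) = 0.222222, coefficient = 1

I ≈ (0.375000/3) × 3.243771 = 0.405471
Exact value: 0.405465
Error: 0.000006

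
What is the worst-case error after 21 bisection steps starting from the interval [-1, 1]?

Bisection error bound: |error| ≤ (b-a)/2^n
|error| ≤ (1 - (-1))/2^21 = 2/2^21
|error| ≤ 0.0000009537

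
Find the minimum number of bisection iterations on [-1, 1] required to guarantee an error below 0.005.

We need (b-a)/2^n ≤ 0.005
(1 - (-1))/2^n ≤ 0.005
2/2^n ≤ 0.005
2^n ≥ 400
n ≥ log₂(400) = 8.64
n ≥ 9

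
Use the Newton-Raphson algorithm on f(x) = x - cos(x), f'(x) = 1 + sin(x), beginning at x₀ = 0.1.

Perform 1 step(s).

f(x) = x - cos(x)
f'(x) = 1 + sin(x)
x₀ = 0.1

Newton-Raphson formula: x_{n+1} = x_n - f(x_n)/f'(x_n)

Iteration 1:
  f(0.100000) = -0.895004
  f'(0.100000) = 1.099833
  x_1 = 0.100000 - (-0.895004)/1.099833 = 0.913763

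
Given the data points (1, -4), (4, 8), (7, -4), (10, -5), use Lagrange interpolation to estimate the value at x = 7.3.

Lagrange interpolation formula:
P(x) = Σ yᵢ × Lᵢ(x)
where Lᵢ(x) = Π_{j≠i} (x - xⱼ)/(xᵢ - xⱼ)

L_0(7.3) = (7.3 - 4)/(1 - 4) × (7.3 - 7)/(1 - 7) × (7.3 - 10)/(1 - 10) = 0.016500
L_1(7.3) = (7.3 - 1)/(4 - 1) × (7.3 - 7)/(4 - 7) × (7.3 - 10)/(4 - 10) = -0.094500
L_2(7.3) = (7.3 - 1)/(7 - 1) × (7.3 - 4)/(7 - 4) × (7.3 - 10)/(7 - 10) = 1.039500
L_3(7.3) = (7.3 - 1)/(10 - 1) × (7.3 - 4)/(10 - 4) × (7.3 - 7)/(10 - 7) = 0.038500

P(7.3) = (-4)×L_0(7.3) + 8×L_1(7.3) + (-4)×L_2(7.3) + (-5)×L_3(7.3)
P(7.3) = -5.172500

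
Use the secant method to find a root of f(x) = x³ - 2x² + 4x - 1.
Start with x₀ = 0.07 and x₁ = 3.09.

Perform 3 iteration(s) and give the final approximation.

f(x) = x³ - 2x² + 4x - 1
x₀ = 0.07, x₁ = 3.09

Secant formula: x_{n+1} = x_n - f(x_n)(x_n - x_{n-1})/(f(x_n) - f(x_{n-1}))

Iteration 1:
  f(0.070000) = -0.729457
  f(3.090000) = 21.767429
  x_2 = 3.090000 - 21.767429×(3.090000 - 0.070000)/(21.767429 - (-0.729457))
       = 0.167923
Iteration 2:
  f(3.090000) = 21.767429
  f(0.167923) = -0.379970
  x_3 = 0.167923 - (-0.379970)×(0.167923 - 3.090000)/(-0.379970 - 21.767429)
       = 0.218055
Iteration 3:
  f(0.167923) = -0.379970
  f(0.218055) = -0.212507
  x_4 = 0.218055 - (-0.212507)×(0.218055 - 0.167923)/(-0.212507 - (-0.379970))
       = 0.281672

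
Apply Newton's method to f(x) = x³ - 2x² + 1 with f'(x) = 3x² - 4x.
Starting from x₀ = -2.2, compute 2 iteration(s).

f(x) = x³ - 2x² + 1
f'(x) = 3x² - 4x
x₀ = -2.2

Newton-Raphson formula: x_{n+1} = x_n - f(x_n)/f'(x_n)

Iteration 1:
  f(-2.200000) = -19.328000
  f'(-2.200000) = 23.320000
  x_1 = -2.200000 - (-19.328000)/23.320000 = -1.371184
Iteration 2:
  f(-1.371184) = -5.338311
  f'(-1.371184) = 11.125167
  x_2 = -1.371184 - (-5.338311)/11.125167 = -0.891343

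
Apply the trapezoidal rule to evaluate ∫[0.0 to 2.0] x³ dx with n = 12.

f(x) = x³
a = 0.0, b = 2.0, n = 12
h = (b - a)/n = 0.166667

Trapezoidal rule: (h/2)[f(x₀) + 2f(x₁) + 2f(x₂) + ... + f(xₙ)]

x_0 = 0.0000, f(x_0) = 0.000000, coefficient = 1
x_1 = 0.1667, f(x_1) = 0.004630, coefficient = 2
x_2 = 0.3333, f(x_2) = 0.037037, coefficient = 2
x_3 = 0.5000, f(x_3) = 0.125000, coefficient = 2
x_4 = 0.6667, f(x_4) = 0.296296, coefficient = 2
x_5 = 0.8333, f(x_5) = 0.578704, coefficient = 2
x_6 = 1.0000, f(x_6) = 1.000000, coefficient = 2
x_7 = 1.1667, f(x_7) = 1.587963, coefficient = 2
x_8 = 1.3333, f(x_8) = 2.370370, coefficient = 2
x_9 = 1.5000, f(x_9) = 3.375000, coefficient = 2
x_10 = 1.6667, f(x_10) = 4.629630, coefficient = 2
x_11 = 1.8333, f(x_11) = 6.162037, coefficient = 2
x_12 = 2.0000, f(x_12) = 8.000000, coefficient = 1

I ≈ (0.166667/2) × 48.333333 = 4.027778
Exact value: 4.000000
Error: 0.027778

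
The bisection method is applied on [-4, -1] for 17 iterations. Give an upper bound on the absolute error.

Bisection error bound: |error| ≤ (b-a)/2^n
|error| ≤ (-1 - (-4))/2^17 = 3/2^17
|error| ≤ 0.0000228882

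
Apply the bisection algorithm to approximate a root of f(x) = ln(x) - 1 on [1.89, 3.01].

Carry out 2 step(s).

f(x) = ln(x) - 1
Initial interval: [1.89, 3.01]

Iteration 1:
  c_1 = (1.890000 + 3.010000)/2 = 2.450000
  f(c_1) = f(2.450000) = -0.103912
  f(a) × f(c) ≥ 0, new interval: [2.450000, 3.010000]
Iteration 2:
  c_2 = (2.450000 + 3.010000)/2 = 2.730000
  f(c_2) = f(2.730000) = 0.004302
  f(a) × f(c) < 0, new interval: [2.450000, 2.730000]

After 2 iteration(s), the approximation is c_2 = 2.730000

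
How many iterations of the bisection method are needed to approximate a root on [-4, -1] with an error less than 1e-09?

We need (b-a)/2^n ≤ 1e-09
(-1 - (-4))/2^n ≤ 1e-09
3/2^n ≤ 1e-09
2^n ≥ 3000000000
n ≥ log₂(3000000000) = 31.48
n ≥ 32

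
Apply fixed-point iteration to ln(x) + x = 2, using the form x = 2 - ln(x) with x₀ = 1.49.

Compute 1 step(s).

Equation: ln(x) + x = 2
Fixed-point form: x = 2 - ln(x)
x₀ = 1.49

x_1 = g(1.490000) = 1.601224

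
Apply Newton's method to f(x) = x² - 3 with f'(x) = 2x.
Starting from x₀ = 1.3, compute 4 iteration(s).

f(x) = x² - 3
f'(x) = 2x
x₀ = 1.3

Newton-Raphson formula: x_{n+1} = x_n - f(x_n)/f'(x_n)

Iteration 1:
  f(1.300000) = -1.310000
  f'(1.300000) = 2.600000
  x_1 = 1.300000 - (-1.310000)/2.600000 = 1.803846
Iteration 2:
  f(1.803846) = 0.253861
  f'(1.803846) = 3.607692
  x_2 = 1.803846 - 0.253861/3.607692 = 1.733480
Iteration 3:
  f(1.733480) = 0.004951
  f'(1.733480) = 3.466959
  x_3 = 1.733480 - 0.004951/3.466959 = 1.732051
Iteration 4:
  f(1.732051) = 0.000002
  f'(1.732051) = 3.464103
  x_4 = 1.732051 - 0.000002/3.464103 = 1.732051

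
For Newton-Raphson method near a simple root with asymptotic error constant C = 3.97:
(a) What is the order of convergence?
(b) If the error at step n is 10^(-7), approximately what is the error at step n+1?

(a) Newton-Raphson has quadratic (order 2) convergence near simple roots.
    This means |e_{n+1}| ≈ C|e_n|².

(b) With |e_n| = 10^(-7) and C = 3.97:
    |e_{n+1}| ≈ 3.97 × (10^(-7))² = 3.97 × 10^(-14)

(a) 2 (quadratic); (b) |e_{n+1}| ≈ 3.970e-14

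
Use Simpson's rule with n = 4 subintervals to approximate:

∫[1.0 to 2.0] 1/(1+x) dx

f(x) = 1/(1+x)
a = 1.0, b = 2.0, n = 4
h = (b - a)/n = 0.250000

Simpson's rule: (h/3)[f(x₀) + 4f(x₁) + 2f(x₂) + ... + f(xₙ)]

x_0 = 1.0000, f(x_0) = 0.500000, coefficient = 1
x_1 = 1.2500, f(x_1) = 0.444444, coefficient = 4
x_2 = 1.5000, f(x_2) = 0.400000, coefficient = 2
x_3 = 1.7500, f(x_3) = 0.363636, coefficient = 4
x_4 = 2.0000, f(x_4) = 0.333333, coefficient = 1

I ≈ (0.250000/3) × 4.865657 = 0.405471
Exact value: 0.405465
Error: 0.000006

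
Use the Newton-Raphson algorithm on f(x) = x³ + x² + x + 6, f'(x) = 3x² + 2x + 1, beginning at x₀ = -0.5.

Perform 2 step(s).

f(x) = x³ + x² + x + 6
f'(x) = 3x² + 2x + 1
x₀ = -0.5

Newton-Raphson formula: x_{n+1} = x_n - f(x_n)/f'(x_n)

Iteration 1:
  f(-0.500000) = 5.625000
  f'(-0.500000) = 0.750000
  x_1 = -0.500000 - 5.625000/0.750000 = -8.000000
Iteration 2:
  f(-8.000000) = -450.000000
  f'(-8.000000) = 177.000000
  x_2 = -8.000000 - (-450.000000)/177.000000 = -5.457627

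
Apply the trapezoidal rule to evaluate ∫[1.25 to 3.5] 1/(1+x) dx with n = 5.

f(x) = 1/(1+x)
a = 1.25, b = 3.5, n = 5
h = (b - a)/n = 0.450000

Trapezoidal rule: (h/2)[f(x₀) + 2f(x₁) + 2f(x₂) + ... + f(xₙ)]

x_0 = 1.2500, f(x_0) = 0.444444, coefficient = 1
x_1 = 1.7000, f(x_1) = 0.370370, coefficient = 2
x_2 = 2.1500, f(x_2) = 0.317460, coefficient = 2
x_3 = 2.6000, f(x_3) = 0.277778, coefficient = 2
x_4 = 3.0500, f(x_4) = 0.246914, coefficient = 2
x_5 = 3.5000, f(x_5) = 0.222222, coefficient = 1

I ≈ (0.450000/2) × 3.091711 = 0.695635
Exact value: 0.693147
Error: 0.002488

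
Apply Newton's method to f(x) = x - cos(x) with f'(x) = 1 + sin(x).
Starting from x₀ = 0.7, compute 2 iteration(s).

f(x) = x - cos(x)
f'(x) = 1 + sin(x)
x₀ = 0.7

Newton-Raphson formula: x_{n+1} = x_n - f(x_n)/f'(x_n)

Iteration 1:
  f(0.700000) = -0.064842
  f'(0.700000) = 1.644218
  x_1 = 0.700000 - (-0.064842)/1.644218 = 0.739436
Iteration 2:
  f(0.739436) = 0.000588
  f'(0.739436) = 1.673872
  x_2 = 0.739436 - 0.000588/1.673872 = 0.739085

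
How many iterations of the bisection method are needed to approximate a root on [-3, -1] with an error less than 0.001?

We need (b-a)/2^n ≤ 0.001
(-1 - (-3))/2^n ≤ 0.001
2/2^n ≤ 0.001
2^n ≥ 2000
n ≥ log₂(2000) = 10.97
n ≥ 11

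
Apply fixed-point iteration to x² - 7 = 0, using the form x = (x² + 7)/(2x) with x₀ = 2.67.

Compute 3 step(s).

Equation: x² - 7 = 0
Fixed-point form: x = (x² + 7)/(2x)
x₀ = 2.67

x_1 = g(2.670000) = 2.645861
x_2 = g(2.645861) = 2.645751
x_3 = g(2.645751) = 2.645751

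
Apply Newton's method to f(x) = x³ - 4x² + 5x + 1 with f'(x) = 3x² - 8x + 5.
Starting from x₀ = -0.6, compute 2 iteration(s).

f(x) = x³ - 4x² + 5x + 1
f'(x) = 3x² - 8x + 5
x₀ = -0.6

Newton-Raphson formula: x_{n+1} = x_n - f(x_n)/f'(x_n)

Iteration 1:
  f(-0.600000) = -3.656000
  f'(-0.600000) = 10.880000
  x_1 = -0.600000 - (-3.656000)/10.880000 = -0.263971
Iteration 2:
  f(-0.263971) = -0.616968
  f'(-0.263971) = 7.320806
  x_2 = -0.263971 - (-0.616968)/7.320806 = -0.179695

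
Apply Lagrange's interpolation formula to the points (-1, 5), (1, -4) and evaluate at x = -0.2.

Lagrange interpolation formula:
P(x) = Σ yᵢ × Lᵢ(x)
where Lᵢ(x) = Π_{j≠i} (x - xⱼ)/(xᵢ - xⱼ)

L_0(-0.2) = (-0.2 - 1)/(-1 - 1) = 0.600000
L_1(-0.2) = (-0.2 - (-1))/(1 - (-1)) = 0.400000

P(-0.2) = 5×L_0(-0.2) + (-4)×L_1(-0.2)
P(-0.2) = 1.400000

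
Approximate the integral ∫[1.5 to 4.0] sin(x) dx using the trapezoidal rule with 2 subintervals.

f(x) = sin(x)
a = 1.5, b = 4.0, n = 2
h = (b - a)/n = 1.250000

Trapezoidal rule: (h/2)[f(x₀) + 2f(x₁) + 2f(x₂) + ... + f(xₙ)]

x_0 = 1.5000, f(x_0) = 0.997495, coefficient = 1
x_1 = 2.7500, f(x_1) = 0.381661, coefficient = 2
x_2 = 4.0000, f(x_2) = -0.756802, coefficient = 1

I ≈ (1.250000/2) × 1.004014 = 0.627509
Exact value: 0.724381
Error: 0.096872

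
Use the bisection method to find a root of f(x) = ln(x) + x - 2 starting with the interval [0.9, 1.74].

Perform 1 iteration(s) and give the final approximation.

f(x) = ln(x) + x - 2
Initial interval: [0.9, 1.74]

Iteration 1:
  c_1 = (0.900000 + 1.740000)/2 = 1.320000
  f(c_1) = f(1.320000) = -0.402368
  f(a) × f(c) ≥ 0, new interval: [1.320000, 1.740000]

After 1 iteration(s), the approximation is c_1 = 1.320000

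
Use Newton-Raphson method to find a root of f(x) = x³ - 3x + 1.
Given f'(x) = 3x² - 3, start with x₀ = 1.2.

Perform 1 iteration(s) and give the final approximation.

f(x) = x³ - 3x + 1
f'(x) = 3x² - 3
x₀ = 1.2

Newton-Raphson formula: x_{n+1} = x_n - f(x_n)/f'(x_n)

Iteration 1:
  f(1.200000) = -0.872000
  f'(1.200000) = 1.320000
  x_1 = 1.200000 - (-0.872000)/1.320000 = 1.860606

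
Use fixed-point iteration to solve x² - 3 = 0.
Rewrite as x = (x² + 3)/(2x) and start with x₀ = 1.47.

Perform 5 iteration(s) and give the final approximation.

Equation: x² - 3 = 0
Fixed-point form: x = (x² + 3)/(2x)
x₀ = 1.47

x_1 = g(1.470000) = 1.755408
x_2 = g(1.755408) = 1.732206
x_3 = g(1.732206) = 1.732051
x_4 = g(1.732051) = 1.732051
x_5 = g(1.732051) = 1.732051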